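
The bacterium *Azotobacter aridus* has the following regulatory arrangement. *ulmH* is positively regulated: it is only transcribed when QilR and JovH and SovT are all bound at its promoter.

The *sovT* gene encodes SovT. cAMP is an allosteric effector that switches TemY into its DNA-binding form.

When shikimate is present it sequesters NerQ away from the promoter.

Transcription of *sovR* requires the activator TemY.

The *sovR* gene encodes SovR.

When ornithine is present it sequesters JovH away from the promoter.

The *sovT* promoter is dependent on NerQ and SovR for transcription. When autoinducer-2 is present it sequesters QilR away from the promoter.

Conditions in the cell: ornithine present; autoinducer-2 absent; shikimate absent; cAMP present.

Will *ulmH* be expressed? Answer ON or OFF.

Autoinducer-2 is absent, so QilR is active.
Ornithine is present, so JovH is inactive.
Shikimate is absent, so NerQ is active.
cAMP is present, so TemY is active.
No repressor is bound and TemY is active, so *sovR* is transcribed.
So SovR is produced and active.
No repressor is bound and NerQ and SovR are active, so *sovT* is transcribed.
So SovT is produced and active.
Required activator JovH is absent, so *ulmH* is not transcribed.

OFF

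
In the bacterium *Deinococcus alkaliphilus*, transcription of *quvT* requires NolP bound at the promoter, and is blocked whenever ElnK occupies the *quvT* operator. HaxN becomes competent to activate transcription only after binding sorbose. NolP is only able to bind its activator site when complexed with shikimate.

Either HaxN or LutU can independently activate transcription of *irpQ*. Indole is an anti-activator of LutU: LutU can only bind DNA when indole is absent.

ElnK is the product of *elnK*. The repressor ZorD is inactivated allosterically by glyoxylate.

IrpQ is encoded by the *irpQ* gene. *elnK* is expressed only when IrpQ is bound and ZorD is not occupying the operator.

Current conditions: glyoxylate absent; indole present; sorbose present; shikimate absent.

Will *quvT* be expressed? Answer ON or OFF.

OFF

Glyoxylate is absent, so ZorD is active.
Sorbose is present, so HaxN is active.
Indole is present, so LutU is inactive.
Activator HaxN is present, so *irpQ* is transcribed.
So IrpQ is produced and active.
With repressor ZorD bound, *elnK* is not transcribed.
So ElnK is not produced.
Shikimate is absent, so NolP is inactive.
Required activator NolP is absent, so *quvT* is not transcribed.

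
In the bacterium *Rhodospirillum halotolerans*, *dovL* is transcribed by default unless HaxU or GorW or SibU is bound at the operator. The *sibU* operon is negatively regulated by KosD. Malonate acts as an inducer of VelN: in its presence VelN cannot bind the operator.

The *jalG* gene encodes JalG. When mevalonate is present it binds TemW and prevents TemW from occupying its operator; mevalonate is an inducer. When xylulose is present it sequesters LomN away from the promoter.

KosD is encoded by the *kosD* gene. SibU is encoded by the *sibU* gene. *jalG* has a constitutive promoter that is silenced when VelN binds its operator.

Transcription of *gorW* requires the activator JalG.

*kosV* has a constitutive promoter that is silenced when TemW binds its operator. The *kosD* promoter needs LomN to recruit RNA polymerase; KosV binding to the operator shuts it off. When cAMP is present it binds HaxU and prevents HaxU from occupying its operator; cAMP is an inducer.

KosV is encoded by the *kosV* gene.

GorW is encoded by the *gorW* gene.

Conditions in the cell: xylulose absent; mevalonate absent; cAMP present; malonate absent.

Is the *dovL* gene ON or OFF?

cAMP is present, so HaxU is inactive.
Malonate is absent, so VelN is active.
With repressor VelN bound, *jalG* is not transcribed.
So JalG is not produced.
Required activator JalG is absent, so *gorW* is not transcribed.
So GorW is not produced.
Mevalonate is absent, so TemW is active.
With repressor TemW bound, *kosV* is not transcribed.
So KosV is not produced.
Xylulose is absent, so LomN is active.
No repressor is bound and LomN is active, so *kosD* is transcribed.
So KosD is produced and active.
With repressor KosD bound, *sibU* is not transcribed.
So SibU is not produced.
With no repressor bound, *dovL* is transcribed.

ON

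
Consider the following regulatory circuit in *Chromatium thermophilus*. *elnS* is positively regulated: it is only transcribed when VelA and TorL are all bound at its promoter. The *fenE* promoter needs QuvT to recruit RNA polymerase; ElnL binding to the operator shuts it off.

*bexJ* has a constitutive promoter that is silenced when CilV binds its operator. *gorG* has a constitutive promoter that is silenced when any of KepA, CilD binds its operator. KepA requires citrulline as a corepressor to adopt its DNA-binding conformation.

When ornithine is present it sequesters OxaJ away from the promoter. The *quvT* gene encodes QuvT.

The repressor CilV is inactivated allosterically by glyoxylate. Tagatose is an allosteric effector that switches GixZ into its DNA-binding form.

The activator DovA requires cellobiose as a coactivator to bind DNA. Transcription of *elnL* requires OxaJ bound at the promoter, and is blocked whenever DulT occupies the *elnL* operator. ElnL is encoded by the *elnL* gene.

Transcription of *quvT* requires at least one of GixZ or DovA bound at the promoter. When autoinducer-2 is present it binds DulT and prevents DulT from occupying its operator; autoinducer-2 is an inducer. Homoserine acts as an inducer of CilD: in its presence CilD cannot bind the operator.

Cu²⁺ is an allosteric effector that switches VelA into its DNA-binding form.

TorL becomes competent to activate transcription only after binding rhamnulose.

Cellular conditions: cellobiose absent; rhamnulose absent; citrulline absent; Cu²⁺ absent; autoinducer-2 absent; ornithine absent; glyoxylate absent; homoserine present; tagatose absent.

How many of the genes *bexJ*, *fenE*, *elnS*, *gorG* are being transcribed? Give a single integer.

Glyoxylate is absent, so CilV is active.
With repressor CilV bound, *bexJ* is not transcribed.
→ *bexJ* is OFF.
Ornithine is absent, so OxaJ is active.
Autoinducer-2 is absent, so DulT is active.
With repressor DulT bound, *elnL* is not transcribed.
So ElnL is not produced.
Tagatose is absent, so GixZ is inactive.
Cellobiose is absent, so DovA is inactive.
No activator is available at the *quvT* promoter, so *quvT* is not transcribed.
So QuvT is not produced.
Required activator QuvT is absent, so *fenE* is not transcribed.
→ *fenE* is OFF.
Cu²⁺ is absent, so VelA is inactive.
Rhamnulose is absent, so TorL is inactive.
Required activator VelA is absent, so *elnS* is not transcribed.
→ *elnS* is OFF.
Citrulline is absent, so KepA is inactive.
Homoserine is present, so CilD is inactive.
With no repressor bound, *gorG* is transcribed.
→ *gorG* is ON.
1 of the 4 genes is transcribed.

1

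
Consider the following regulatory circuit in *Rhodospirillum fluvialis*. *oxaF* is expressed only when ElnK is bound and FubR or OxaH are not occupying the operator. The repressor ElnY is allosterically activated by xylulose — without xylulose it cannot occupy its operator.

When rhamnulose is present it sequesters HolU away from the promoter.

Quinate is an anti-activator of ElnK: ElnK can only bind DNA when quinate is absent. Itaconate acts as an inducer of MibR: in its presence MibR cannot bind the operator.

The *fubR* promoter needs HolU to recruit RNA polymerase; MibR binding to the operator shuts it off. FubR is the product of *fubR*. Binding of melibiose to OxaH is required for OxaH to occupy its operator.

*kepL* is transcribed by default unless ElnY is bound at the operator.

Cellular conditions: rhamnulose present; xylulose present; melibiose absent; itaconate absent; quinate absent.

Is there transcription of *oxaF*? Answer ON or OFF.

Quinate is absent, so ElnK is active.
Rhamnulose is present, so HolU is inactive.
Itaconate is absent, so MibR is active.
With repressor MibR bound, *fubR* is not transcribed.
So FubR is not produced.
Melibiose is absent, so OxaH is inactive.
No repressor is bound and ElnK is active, so *oxaF* is transcribed.

ON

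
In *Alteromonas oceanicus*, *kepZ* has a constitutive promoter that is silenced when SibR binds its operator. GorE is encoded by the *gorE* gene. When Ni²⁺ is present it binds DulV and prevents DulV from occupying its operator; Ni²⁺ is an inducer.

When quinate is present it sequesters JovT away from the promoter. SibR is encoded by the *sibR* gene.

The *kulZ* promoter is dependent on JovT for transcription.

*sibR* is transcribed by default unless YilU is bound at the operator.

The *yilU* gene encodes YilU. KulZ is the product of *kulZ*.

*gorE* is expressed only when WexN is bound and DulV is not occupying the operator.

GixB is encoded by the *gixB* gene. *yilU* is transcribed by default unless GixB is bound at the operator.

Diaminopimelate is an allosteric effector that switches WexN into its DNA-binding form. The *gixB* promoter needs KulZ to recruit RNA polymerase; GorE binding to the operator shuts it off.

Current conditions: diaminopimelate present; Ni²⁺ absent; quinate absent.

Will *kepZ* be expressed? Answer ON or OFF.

Quinate is absent, so JovT is active.
No repressor is bound and JovT is active, so *kulZ* is transcribed.
So KulZ is produced and active.
Diaminopimelate is present, so WexN is active.
Ni²⁺ is absent, so DulV is active.
With repressor DulV bound, *gorE* is not transcribed.
So GorE is not produced.
No repressor is bound and KulZ is active, so *gixB* is transcribed.
So GixB is produced and active.
With repressor GixB bound, *yilU* is not transcribed.
So YilU is not produced.
With no repressor bound, *sibR* is transcribed.
So SibR is produced and active.
With repressor SibR bound, *kepZ* is not transcribed.

OFF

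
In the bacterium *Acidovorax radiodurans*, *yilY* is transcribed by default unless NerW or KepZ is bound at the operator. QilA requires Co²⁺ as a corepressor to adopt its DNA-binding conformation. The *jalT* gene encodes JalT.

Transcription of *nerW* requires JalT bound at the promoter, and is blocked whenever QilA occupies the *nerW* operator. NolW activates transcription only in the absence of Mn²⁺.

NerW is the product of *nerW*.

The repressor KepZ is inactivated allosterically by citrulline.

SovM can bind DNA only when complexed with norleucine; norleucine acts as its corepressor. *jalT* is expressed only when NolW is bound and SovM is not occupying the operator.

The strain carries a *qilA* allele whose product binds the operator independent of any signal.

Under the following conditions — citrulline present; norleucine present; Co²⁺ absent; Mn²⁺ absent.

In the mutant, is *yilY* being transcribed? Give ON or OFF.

QilA is constitutively active in this strain.
Mn²⁺ is absent, so NolW is active.
Norleucine is present, so SovM is active.
With repressor SovM bound, *jalT* is not transcribed.
So JalT is not produced.
With repressor QilA bound, *nerW* is not transcribed.
So NerW is not produced.
Citrulline is present, so KepZ is inactive.
With no repressor bound, *yilY* is transcribed.

ON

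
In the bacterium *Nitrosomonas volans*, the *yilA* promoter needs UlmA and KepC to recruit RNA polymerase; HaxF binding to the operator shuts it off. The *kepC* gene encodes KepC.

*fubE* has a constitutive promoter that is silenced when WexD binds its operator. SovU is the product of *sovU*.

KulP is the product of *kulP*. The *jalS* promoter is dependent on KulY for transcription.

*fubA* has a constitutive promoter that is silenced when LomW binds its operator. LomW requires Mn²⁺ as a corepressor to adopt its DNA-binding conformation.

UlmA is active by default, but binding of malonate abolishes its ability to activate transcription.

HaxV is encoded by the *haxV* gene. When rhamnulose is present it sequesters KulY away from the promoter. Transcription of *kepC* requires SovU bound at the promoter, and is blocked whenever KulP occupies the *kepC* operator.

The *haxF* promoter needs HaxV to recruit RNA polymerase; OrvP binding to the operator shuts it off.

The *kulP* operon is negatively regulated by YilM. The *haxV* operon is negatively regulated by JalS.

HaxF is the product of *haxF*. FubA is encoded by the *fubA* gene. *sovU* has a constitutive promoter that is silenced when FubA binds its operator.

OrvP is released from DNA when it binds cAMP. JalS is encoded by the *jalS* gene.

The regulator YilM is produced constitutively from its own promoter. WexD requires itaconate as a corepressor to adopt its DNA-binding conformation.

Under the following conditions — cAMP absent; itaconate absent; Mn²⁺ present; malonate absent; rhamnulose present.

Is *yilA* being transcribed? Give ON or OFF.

Rhamnulose is present, so KulY is inactive.
Required activator KulY is absent, so *jalS* is not transcribed.
So JalS is not produced.
With no repressor bound, *haxV* is transcribed.
So HaxV is produced and active.
cAMP is absent, so OrvP is active.
With repressor OrvP bound, *haxF* is not transcribed.
So HaxF is not produced.
Malonate is absent, so UlmA is active.
YilM is produced constitutively and is active.
With repressor YilM bound, *kulP* is not transcribed.
So KulP is not produced.
Mn²⁺ is present, so LomW is active.
With repressor LomW bound, *fubA* is not transcribed.
So FubA is not produced.
With no repressor bound, *sovU* is transcribed.
So SovU is produced and active.
No repressor is bound and SovU is active, so *kepC* is transcribed.
So KepC is produced and active.
No repressor is bound and UlmA and KepC are active, so *yilA* is transcribed.

ON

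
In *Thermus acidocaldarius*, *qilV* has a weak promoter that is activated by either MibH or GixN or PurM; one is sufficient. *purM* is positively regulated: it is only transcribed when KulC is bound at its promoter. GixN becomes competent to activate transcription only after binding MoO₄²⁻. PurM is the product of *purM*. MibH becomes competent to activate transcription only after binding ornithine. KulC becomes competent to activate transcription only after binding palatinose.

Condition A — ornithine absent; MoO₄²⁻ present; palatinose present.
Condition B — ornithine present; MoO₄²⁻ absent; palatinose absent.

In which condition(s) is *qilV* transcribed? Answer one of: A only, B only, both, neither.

both

Condition A:
Ornithine is absent, so MibH is inactive.
MoO₄²⁻ is present, so GixN is active.
Palatinose is present, so KulC is active.
No repressor is bound and KulC is active, so *purM* is transcribed.
So PurM is produced and active.
Activator GixN is present, so *qilV* is transcribed.
→ *qilV* is ON in A.
Condition B:
Ornithine is present, so MibH is active.
MoO₄²⁻ is absent, so GixN is inactive.
Palatinose is absent, so KulC is inactive.
Required activator KulC is absent, so *purM* is not transcribed.
So PurM is not produced.
Activator MibH is present, so *qilV* is transcribed.
→ *qilV* is ON in B.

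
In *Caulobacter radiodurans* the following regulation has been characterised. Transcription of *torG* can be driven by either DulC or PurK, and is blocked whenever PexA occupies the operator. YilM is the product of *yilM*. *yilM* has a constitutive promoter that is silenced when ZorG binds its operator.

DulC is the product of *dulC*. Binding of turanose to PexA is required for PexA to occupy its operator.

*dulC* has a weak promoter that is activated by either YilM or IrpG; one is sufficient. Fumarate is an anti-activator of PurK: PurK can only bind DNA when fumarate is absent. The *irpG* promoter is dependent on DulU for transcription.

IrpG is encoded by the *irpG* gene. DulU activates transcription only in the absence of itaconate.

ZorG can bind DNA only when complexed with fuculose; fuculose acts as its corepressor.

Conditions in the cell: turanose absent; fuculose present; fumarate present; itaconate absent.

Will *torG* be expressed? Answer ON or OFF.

ON

Fuculose is present, so ZorG is active.
With repressor ZorG bound, *yilM* is not transcribed.
So YilM is not produced.
Itaconate is absent, so DulU is active.
No repressor is bound and DulU is active, so *irpG* is transcribed.
So IrpG is produced and active.
Activator IrpG is present, so *dulC* is transcribed.
So DulC is produced and active.
Turanose is absent, so PexA is inactive.
Fumarate is present, so PurK is inactive.
Activator DulC is present, so *torG* is transcribed.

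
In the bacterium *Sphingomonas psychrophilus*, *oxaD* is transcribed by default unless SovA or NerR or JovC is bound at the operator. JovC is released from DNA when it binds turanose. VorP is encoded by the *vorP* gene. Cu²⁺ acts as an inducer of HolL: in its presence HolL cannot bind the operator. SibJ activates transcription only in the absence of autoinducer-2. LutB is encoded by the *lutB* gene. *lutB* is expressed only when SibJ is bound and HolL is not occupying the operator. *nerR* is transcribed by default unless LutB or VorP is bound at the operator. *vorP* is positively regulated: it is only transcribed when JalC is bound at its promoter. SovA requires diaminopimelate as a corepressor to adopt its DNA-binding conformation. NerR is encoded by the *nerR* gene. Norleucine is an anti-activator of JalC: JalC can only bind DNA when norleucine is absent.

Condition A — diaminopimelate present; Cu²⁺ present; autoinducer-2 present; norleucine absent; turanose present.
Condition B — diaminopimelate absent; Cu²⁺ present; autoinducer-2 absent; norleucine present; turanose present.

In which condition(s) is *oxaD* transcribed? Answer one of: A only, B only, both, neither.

Condition A:
Diaminopimelate is present, so SovA is active.
Cu²⁺ is present, so HolL is inactive.
Autoinducer-2 is present, so SibJ is inactive.
Required activator SibJ is absent, so *lutB* is not transcribed.
So LutB is not produced.
Norleucine is absent, so JalC is active.
No repressor is bound and JalC is active, so *vorP* is transcribed.
So VorP is produced and active.
With repressor VorP bound, *nerR* is not transcribed.
So NerR is not produced.
Turanose is present, so JovC is inactive.
With repressor SovA bound, *oxaD* is not transcribed.
→ *oxaD* is OFF in A.
Condition B:
Diaminopimelate is absent, so SovA is inactive.
Cu²⁺ is present, so HolL is inactive.
Autoinducer-2 is absent, so SibJ is active.
No repressor is bound and SibJ is active, so *lutB* is transcribed.
So LutB is produced and active.
Norleucine is present, so JalC is inactive.
Required activator JalC is absent, so *vorP* is not transcribed.
So VorP is not produced.
With repressor LutB bound, *nerR* is not transcribed.
So NerR is not produced.
Turanose is present, so JovC is inactive.
With no repressor bound, *oxaD* is transcribed.
→ *oxaD* is ON in B.

B only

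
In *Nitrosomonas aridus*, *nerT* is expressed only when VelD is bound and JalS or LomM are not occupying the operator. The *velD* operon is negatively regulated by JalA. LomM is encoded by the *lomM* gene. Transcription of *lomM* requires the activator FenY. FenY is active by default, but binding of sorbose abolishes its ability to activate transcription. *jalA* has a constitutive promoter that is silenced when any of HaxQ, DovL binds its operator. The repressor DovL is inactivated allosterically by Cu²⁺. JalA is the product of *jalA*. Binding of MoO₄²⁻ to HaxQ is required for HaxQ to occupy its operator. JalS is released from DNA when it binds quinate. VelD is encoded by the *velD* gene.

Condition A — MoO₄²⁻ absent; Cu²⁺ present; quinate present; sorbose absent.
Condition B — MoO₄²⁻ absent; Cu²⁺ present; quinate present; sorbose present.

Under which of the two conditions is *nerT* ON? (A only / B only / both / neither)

neither

Condition A:
MoO₄²⁻ is absent, so HaxQ is inactive.
Cu²⁺ is present, so DovL is inactive.
With no repressor bound, *jalA* is transcribed.
So JalA is produced and active.
With repressor JalA bound, *velD* is not transcribed.
So VelD is not produced.
Quinate is present, so JalS is inactive.
Sorbose is absent, so FenY is active.
No repressor is bound and FenY is active, so *lomM* is transcribed.
So LomM is produced and active.
With repressor LomM bound, *nerT* is not transcribed.
→ *nerT* is OFF in A.
Condition B:
MoO₄²⁻ is absent, so HaxQ is inactive.
Cu²⁺ is present, so DovL is inactive.
With no repressor bound, *jalA* is transcribed.
So JalA is produced and active.
With repressor JalA bound, *velD* is not transcribed.
So VelD is not produced.
Quinate is present, so JalS is inactive.
Sorbose is present, so FenY is inactive.
Required activator FenY is absent, so *lomM* is not transcribed.
So LomM is not produced.
Required activator VelD is absent, so *nerT* is not transcribed.
→ *nerT* is OFF in B.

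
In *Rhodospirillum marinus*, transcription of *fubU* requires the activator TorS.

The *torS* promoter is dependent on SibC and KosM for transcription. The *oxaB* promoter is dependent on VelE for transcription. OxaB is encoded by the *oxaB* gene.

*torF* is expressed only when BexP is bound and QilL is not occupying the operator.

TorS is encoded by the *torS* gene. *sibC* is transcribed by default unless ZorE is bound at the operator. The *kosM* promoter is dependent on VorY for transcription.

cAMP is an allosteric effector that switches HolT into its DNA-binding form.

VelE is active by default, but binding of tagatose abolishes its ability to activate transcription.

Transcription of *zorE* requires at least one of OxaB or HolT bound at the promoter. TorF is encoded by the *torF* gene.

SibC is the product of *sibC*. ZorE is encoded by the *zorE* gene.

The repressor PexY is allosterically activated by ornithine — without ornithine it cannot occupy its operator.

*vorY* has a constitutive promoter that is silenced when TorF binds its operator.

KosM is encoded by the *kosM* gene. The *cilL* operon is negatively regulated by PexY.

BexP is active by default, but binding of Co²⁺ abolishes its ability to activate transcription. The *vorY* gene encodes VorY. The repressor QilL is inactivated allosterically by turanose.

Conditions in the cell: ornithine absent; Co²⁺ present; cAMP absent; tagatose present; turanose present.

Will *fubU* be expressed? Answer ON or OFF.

ON

Tagatose is present, so VelE is inactive.
Required activator VelE is absent, so *oxaB* is not transcribed.
So OxaB is not produced.
cAMP is absent, so HolT is inactive.
No activator is available at the *zorE* promoter, so *zorE* is not transcribed.
So ZorE is not produced.
With no repressor bound, *sibC* is transcribed.
So SibC is produced and active.
Turanose is present, so QilL is inactive.
Co²⁺ is present, so BexP is inactive.
Required activator BexP is absent, so *torF* is not transcribed.
So TorF is not produced.
With no repressor bound, *vorY* is transcribed.
So VorY is produced and active.
No repressor is bound and VorY is active, so *kosM* is transcribed.
So KosM is produced and active.
No repressor is bound and SibC and KosM are active, so *torS* is transcribed.
So TorS is produced and active.
No repressor is bound and TorS is active, so *fubU* is transcribed.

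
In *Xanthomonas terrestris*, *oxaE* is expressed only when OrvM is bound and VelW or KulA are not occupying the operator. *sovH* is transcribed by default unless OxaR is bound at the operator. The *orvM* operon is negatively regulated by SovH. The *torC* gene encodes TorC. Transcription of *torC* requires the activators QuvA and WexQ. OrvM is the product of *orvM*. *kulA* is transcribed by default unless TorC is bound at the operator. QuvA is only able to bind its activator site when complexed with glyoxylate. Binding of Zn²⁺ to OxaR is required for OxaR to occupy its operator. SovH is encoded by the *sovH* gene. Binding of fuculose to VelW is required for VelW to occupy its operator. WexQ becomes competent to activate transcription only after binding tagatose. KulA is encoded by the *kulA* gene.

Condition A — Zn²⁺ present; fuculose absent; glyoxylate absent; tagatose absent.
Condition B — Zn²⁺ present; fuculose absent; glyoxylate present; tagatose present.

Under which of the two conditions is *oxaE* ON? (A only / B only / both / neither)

B only

Condition A:
Zn²⁺ is present, so OxaR is active.
With repressor OxaR bound, *sovH* is not transcribed.
So SovH is not produced.
With no repressor bound, *orvM* is transcribed.
So OrvM is produced and active.
Fuculose is absent, so VelW is inactive.
Glyoxylate is absent, so QuvA is inactive.
Tagatose is absent, so WexQ is inactive.
Required activator QuvA is absent, so *torC* is not transcribed.
So TorC is not produced.
With no repressor bound, *kulA* is transcribed.
So KulA is produced and active.
With repressor KulA bound, *oxaE* is not transcribed.
→ *oxaE* is OFF in A.
Condition B:
Zn²⁺ is present, so OxaR is active.
With repressor OxaR bound, *sovH* is not transcribed.
So SovH is not produced.
With no repressor bound, *orvM* is transcribed.
So OrvM is produced and active.
Fuculose is absent, so VelW is inactive.
Glyoxylate is present, so QuvA is active.
Tagatose is present, so WexQ is active.
No repressor is bound and QuvA and WexQ are active, so *torC* is transcribed.
So TorC is produced and active.
With repressor TorC bound, *kulA* is not transcribed.
So KulA is not produced.
No repressor is bound and OrvM is active, so *oxaE* is transcribed.
→ *oxaE* is ON in B.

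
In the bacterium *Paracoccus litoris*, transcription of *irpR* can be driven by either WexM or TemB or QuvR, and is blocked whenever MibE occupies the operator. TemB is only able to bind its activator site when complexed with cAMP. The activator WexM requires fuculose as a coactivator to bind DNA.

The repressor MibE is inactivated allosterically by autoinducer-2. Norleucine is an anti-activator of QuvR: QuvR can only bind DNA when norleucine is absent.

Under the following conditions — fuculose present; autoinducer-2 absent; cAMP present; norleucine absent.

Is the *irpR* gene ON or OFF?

Fuculose is present, so WexM is active.
cAMP is present, so TemB is active.
Autoinducer-2 is absent, so MibE is active.
Norleucine is absent, so QuvR is active.
With repressor MibE bound, *irpR* is not transcribed.

OFF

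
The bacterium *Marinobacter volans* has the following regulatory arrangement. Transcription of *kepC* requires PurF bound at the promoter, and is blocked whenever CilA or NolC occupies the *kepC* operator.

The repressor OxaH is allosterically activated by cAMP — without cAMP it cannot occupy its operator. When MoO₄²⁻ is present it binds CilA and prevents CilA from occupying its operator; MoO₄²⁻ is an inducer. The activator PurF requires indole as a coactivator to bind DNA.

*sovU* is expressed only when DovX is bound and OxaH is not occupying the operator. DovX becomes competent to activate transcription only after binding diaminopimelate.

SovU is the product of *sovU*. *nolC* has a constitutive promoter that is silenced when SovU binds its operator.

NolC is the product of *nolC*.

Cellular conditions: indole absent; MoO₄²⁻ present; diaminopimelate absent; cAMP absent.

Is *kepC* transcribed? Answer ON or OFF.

MoO₄²⁻ is present, so CilA is inactive.
cAMP is absent, so OxaH is inactive.
Diaminopimelate is absent, so DovX is inactive.
Required activator DovX is absent, so *sovU* is not transcribed.
So SovU is not produced.
With no repressor bound, *nolC* is transcribed.
So NolC is produced and active.
Indole is absent, so PurF is inactive.
With repressor NolC bound, *kepC* is not transcribed.

OFF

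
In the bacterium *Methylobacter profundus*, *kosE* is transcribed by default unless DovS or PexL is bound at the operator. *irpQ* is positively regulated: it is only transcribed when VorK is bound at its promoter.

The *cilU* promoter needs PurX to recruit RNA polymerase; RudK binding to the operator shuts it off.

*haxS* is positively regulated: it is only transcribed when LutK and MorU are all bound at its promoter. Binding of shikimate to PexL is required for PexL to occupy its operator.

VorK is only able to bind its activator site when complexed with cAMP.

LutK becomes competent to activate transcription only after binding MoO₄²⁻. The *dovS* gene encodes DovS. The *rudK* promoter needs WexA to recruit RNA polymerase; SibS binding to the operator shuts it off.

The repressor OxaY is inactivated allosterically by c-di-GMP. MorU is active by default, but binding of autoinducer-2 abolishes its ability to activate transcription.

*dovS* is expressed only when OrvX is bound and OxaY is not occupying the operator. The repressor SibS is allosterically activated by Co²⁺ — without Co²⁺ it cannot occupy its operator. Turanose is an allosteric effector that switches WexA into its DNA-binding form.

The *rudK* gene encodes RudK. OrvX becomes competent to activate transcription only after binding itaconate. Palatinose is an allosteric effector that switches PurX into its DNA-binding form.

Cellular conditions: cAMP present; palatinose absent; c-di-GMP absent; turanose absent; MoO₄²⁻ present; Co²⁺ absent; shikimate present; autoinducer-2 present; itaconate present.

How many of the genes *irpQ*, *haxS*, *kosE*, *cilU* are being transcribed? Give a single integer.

cAMP is present, so VorK is active.
No repressor is bound and VorK is active, so *irpQ* is transcribed.
→ *irpQ* is ON.
MoO₄²⁻ is present, so LutK is active.
Autoinducer-2 is present, so MorU is inactive.
Required activator MorU is absent, so *haxS* is not transcribed.
→ *haxS* is OFF.
Itaconate is present, so OrvX is active.
c-di-GMP is absent, so OxaY is active.
With repressor OxaY bound, *dovS* is not transcribed.
So DovS is not produced.
Shikimate is present, so PexL is active.
With repressor PexL bound, *kosE* is not transcribed.
→ *kosE* is OFF.
Palatinose is absent, so PurX is inactive.
Turanose is absent, so WexA is inactive.
Co²⁺ is absent, so SibS is inactive.
Required activator WexA is absent, so *rudK* is not transcribed.
So RudK is not produced.
Required activator PurX is absent, so *cilU* is not transcribed.
→ *cilU* is OFF.
1 of the 4 genes is transcribed.

1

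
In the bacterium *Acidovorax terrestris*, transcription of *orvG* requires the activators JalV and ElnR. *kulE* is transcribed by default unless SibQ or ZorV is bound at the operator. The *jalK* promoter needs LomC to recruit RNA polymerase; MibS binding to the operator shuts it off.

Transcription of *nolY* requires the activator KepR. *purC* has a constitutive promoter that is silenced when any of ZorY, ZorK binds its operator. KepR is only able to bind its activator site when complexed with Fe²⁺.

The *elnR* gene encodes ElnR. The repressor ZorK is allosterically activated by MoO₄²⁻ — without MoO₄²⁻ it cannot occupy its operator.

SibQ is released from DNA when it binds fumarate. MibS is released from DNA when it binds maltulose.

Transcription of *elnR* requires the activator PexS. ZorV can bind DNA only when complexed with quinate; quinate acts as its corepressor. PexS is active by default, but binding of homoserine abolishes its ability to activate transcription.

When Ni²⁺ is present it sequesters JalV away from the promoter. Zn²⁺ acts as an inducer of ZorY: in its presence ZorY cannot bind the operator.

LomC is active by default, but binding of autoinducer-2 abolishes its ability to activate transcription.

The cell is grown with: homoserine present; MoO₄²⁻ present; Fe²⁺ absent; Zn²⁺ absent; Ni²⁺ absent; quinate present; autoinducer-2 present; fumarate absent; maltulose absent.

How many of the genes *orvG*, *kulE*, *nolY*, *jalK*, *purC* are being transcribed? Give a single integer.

Ni²⁺ is absent, so JalV is active.
Homoserine is present, so PexS is inactive.
Required activator PexS is absent, so *elnR* is not transcribed.
So ElnR is not produced.
Required activator ElnR is absent, so *orvG* is not transcribed.
→ *orvG* is OFF.
Fumarate is absent, so SibQ is active.
Quinate is present, so ZorV is active.
With repressor SibQ bound, *kulE* is not transcribed.
→ *kulE* is OFF.
Fe²⁺ is absent, so KepR is inactive.
Required activator KepR is absent, so *nolY* is not transcribed.
→ *nolY* is OFF.
Maltulose is absent, so MibS is active.
Autoinducer-2 is present, so LomC is inactive.
With repressor MibS bound, *jalK* is not transcribed.
→ *jalK* is OFF.
Zn²⁺ is absent, so ZorY is active.
MoO₄²⁻ is present, so ZorK is active.
With repressor ZorY bound, *purC* is not transcribed.
→ *purC* is OFF.
0 of the 5 genes are transcribed.

0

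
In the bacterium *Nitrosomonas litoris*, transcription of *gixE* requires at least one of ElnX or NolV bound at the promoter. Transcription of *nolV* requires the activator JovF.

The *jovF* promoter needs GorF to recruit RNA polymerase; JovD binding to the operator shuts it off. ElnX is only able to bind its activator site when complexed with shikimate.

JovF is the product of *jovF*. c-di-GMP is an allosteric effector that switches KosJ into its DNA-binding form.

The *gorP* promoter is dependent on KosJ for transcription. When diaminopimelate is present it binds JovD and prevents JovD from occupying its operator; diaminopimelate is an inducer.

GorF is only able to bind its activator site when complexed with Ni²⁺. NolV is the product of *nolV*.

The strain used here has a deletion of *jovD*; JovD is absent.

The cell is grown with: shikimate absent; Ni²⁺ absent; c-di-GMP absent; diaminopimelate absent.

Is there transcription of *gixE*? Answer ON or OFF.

OFF

Shikimate is absent, so ElnX is inactive.
JovD is non-functional in this strain, so it has no effect.
Ni²⁺ is absent, so GorF is inactive.
Required activator GorF is absent, so *jovF* is not transcribed.
So JovF is not produced.
Required activator JovF is absent, so *nolV* is not transcribed.
So NolV is not produced.
No activator is available at the *gixE* promoter, so *gixE* is not transcribed.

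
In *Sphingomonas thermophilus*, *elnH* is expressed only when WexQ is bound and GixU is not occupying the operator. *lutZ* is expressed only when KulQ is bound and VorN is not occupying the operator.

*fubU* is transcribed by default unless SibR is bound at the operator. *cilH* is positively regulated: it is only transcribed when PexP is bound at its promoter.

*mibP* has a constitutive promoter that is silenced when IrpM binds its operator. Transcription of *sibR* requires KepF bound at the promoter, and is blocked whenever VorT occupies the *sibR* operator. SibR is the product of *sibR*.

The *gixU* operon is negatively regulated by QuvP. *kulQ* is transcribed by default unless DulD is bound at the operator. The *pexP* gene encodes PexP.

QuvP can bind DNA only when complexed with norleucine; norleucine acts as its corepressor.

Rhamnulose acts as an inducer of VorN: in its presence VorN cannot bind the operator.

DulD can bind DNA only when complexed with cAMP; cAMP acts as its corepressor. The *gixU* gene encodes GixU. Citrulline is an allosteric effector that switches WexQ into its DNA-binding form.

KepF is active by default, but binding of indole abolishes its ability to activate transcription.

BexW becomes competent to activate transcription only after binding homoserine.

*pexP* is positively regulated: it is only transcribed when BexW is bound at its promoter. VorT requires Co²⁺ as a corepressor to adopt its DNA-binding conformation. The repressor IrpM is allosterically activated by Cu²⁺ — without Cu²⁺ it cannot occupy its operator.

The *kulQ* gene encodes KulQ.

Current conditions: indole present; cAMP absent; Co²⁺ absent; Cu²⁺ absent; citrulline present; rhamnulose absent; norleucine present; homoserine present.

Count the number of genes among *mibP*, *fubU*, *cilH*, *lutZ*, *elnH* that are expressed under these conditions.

4

Cu²⁺ is absent, so IrpM is inactive.
With no repressor bound, *mibP* is transcribed.
→ *mibP* is ON.
Co²⁺ is absent, so VorT is inactive.
Indole is present, so KepF is inactive.
Required activator KepF is absent, so *sibR* is not transcribed.
So SibR is not produced.
With no repressor bound, *fubU* is transcribed.
→ *fubU* is ON.
Homoserine is present, so BexW is active.
No repressor is bound and BexW is active, so *pexP* is transcribed.
So PexP is produced and active.
No repressor is bound and PexP is active, so *cilH* is transcribed.
→ *cilH* is ON.
cAMP is absent, so DulD is inactive.
With no repressor bound, *kulQ* is transcribed.
So KulQ is produced and active.
Rhamnulose is absent, so VorN is active.
With repressor VorN bound, *lutZ* is not transcribed.
→ *lutZ* is OFF.
Citrulline is present, so WexQ is active.
Norleucine is present, so QuvP is active.
With repressor QuvP bound, *gixU* is not transcribed.
So GixU is not produced.
No repressor is bound and WexQ is active, so *elnH* is transcribed.
→ *elnH* is ON.
4 of the 5 genes are transcribed.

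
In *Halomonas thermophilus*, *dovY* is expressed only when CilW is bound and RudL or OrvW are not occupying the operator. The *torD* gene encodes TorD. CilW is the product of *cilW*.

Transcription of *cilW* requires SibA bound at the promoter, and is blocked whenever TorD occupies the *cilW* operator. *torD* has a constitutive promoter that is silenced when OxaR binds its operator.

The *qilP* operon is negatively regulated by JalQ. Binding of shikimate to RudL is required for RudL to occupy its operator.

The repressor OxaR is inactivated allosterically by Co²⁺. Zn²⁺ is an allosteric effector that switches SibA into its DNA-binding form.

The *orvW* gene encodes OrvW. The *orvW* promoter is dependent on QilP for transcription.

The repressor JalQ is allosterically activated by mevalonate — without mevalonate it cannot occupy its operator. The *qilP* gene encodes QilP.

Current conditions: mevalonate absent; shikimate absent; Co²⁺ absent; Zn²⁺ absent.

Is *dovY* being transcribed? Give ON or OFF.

Shikimate is absent, so RudL is inactive.
Mevalonate is absent, so JalQ is inactive.
With no repressor bound, *qilP* is transcribed.
So QilP is produced and active.
No repressor is bound and QilP is active, so *orvW* is transcribed.
So OrvW is produced and active.
Zn²⁺ is absent, so SibA is inactive.
Co²⁺ is absent, so OxaR is active.
With repressor OxaR bound, *torD* is not transcribed.
So TorD is not produced.
Required activator SibA is absent, so *cilW* is not transcribed.
So CilW is not produced.
With repressor OrvW bound, *dovY* is not transcribed.

OFF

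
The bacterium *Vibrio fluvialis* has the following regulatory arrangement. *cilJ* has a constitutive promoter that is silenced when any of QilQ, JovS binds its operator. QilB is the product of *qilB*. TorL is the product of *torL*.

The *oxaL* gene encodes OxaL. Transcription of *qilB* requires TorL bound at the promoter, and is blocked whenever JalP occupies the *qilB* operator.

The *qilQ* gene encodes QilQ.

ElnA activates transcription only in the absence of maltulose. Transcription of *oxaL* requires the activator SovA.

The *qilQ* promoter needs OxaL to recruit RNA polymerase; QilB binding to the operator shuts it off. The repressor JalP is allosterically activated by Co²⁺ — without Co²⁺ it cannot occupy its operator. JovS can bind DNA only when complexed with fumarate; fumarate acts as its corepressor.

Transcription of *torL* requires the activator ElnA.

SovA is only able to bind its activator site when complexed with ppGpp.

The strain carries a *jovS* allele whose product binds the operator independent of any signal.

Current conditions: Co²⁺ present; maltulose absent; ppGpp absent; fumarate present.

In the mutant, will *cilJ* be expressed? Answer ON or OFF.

OFF

ppGpp is absent, so SovA is inactive.
Required activator SovA is absent, so *oxaL* is not transcribed.
So OxaL is not produced.
Co²⁺ is present, so JalP is active.
Maltulose is absent, so ElnA is active.
No repressor is bound and ElnA is active, so *torL* is transcribed.
So TorL is produced and active.
With repressor JalP bound, *qilB* is not transcribed.
So QilB is not produced.
Required activator OxaL is absent, so *qilQ* is not transcribed.
So QilQ is not produced.
JovS is constitutively active in this strain.
With repressor JovS bound, *cilJ* is not transcribed.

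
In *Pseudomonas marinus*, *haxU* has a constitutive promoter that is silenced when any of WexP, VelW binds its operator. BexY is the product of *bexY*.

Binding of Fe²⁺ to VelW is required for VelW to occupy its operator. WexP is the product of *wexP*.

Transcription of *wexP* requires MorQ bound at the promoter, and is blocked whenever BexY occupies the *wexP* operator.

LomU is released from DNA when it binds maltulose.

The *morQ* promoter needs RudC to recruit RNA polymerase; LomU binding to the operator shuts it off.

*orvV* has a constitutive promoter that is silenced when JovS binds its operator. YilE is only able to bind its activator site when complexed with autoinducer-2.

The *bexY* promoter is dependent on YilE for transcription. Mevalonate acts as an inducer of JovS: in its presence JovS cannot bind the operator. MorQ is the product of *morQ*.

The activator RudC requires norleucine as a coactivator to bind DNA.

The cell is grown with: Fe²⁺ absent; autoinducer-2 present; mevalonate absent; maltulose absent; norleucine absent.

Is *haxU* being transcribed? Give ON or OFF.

Norleucine is absent, so RudC is inactive.
Maltulose is absent, so LomU is active.
With repressor LomU bound, *morQ* is not transcribed.
So MorQ is not produced.
Autoinducer-2 is present, so YilE is active.
No repressor is bound and YilE is active, so *bexY* is transcribed.
So BexY is produced and active.
With repressor BexY bound, *wexP* is not transcribed.
So WexP is not produced.
Fe²⁺ is absent, so VelW is inactive.
With no repressor bound, *haxU* is transcribed.

ON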